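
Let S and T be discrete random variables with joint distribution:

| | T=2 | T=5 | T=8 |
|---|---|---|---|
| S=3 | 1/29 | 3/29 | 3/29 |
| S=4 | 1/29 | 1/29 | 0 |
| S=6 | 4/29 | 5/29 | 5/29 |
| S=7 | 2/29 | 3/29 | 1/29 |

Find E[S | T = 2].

45/8

P(T = 2) = 8/29.
Summing S·P(S=x,T=y) over the conditioning event gives 45/29.
E[S | T = 2] = (45/29) / (8/29) = 45/8.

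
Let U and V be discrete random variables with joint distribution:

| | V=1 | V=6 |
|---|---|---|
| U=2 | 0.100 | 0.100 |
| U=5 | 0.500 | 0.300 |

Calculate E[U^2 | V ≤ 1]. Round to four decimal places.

P(V ≤ 1) = 0.600.
Summing U^2·P(U=x,V=y) over the conditioning event gives 12.900.
E[U^2 | V ≤ 1] = (12.900) / (0.600) = 21.5000.

21.5000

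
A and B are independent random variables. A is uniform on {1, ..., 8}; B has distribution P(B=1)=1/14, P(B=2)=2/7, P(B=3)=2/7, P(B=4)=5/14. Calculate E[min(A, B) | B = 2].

15/8

P(B = 2) = 2/7.
Summing min(A,B)·P(x,y) over outcomes with B = 2 gives 15/28.
E[min(A, B) | B = 2] = (15/28) / (2/7) = 15/8.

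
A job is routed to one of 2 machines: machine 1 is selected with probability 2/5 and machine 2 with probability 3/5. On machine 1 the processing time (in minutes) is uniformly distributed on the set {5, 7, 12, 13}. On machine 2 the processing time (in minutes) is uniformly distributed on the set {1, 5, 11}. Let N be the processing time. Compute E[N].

E[N | machine 1] = (5+7+12+13)/4 = 37/4.
E[N | machine 2] = (1+5+11)/3 = 17/3.
By the law of total expectation,
E[N] = (2/5)·(37/4) + (3/5)·(17/3) = 71/10.

71/10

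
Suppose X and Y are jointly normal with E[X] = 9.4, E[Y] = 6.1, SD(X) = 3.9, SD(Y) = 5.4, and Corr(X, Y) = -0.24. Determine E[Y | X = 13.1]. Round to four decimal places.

4.8705

The regression of Y on X has slope ρ·σ_Y/σ_X and passes through (μ_X, μ_Y).
E[Y | X=13.1] = 6.1 + (-0.24)·(5.4/3.9)·(13.1 − (9.4)) = 6.1 + (-0.33231)·(3.7) = 4.8705.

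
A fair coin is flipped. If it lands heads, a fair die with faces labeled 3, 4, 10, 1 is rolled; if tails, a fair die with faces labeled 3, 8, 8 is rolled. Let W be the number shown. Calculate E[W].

65/12

E[W | heads] = (3+4+10+1)/4 = 9/2.
E[W | tails] = (3+8+8)/3 = 19/3.
By the law of total expectation,
E[W] = (1/2)·(9/2) + (1/2)·(19/3) = 65/12.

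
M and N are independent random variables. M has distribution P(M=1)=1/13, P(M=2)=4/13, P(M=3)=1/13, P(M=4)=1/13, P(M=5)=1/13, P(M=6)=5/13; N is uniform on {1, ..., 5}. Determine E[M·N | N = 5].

P(N = 5) = 1/5.
Summing MN·P(x,y) over outcomes with N = 5 gives 51/13.
E[M·N | N = 5] = (51/13) / (1/5) = 255/13.

255/13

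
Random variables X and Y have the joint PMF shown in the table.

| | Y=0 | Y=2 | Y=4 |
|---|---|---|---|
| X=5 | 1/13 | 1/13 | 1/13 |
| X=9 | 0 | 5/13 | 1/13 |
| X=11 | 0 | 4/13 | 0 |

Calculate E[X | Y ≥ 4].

P(Y ≥ 4) = 2/13.
Σ X·P over the event = 5·(1/13) + 9·(1/13) = 14/13.
E[X | Y ≥ 4] = (14/13) / (2/13) = 7.

7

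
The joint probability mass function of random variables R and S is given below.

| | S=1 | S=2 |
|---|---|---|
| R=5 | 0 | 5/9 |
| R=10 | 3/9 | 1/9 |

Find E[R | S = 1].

P(S = 1) = 1/3.
Summing R·P(R=x,S=y) over the conditioning event gives 10/3.
E[R | S = 1] = (10/3) / (1/3) = 10.

10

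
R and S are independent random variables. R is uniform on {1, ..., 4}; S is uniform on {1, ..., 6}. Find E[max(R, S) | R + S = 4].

Outcomes with R + S = 4: (1,3), (2,2), (3,1), each with probability 1/24.
E[max(R, S) | R + S = 4] = (3 + 2 + 3) / 3 = 8/3.

8/3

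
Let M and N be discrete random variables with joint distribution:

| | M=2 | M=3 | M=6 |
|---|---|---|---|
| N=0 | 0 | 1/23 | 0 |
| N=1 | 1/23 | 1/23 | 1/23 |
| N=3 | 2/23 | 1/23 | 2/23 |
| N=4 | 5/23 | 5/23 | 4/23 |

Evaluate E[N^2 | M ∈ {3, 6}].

173/15

P(M ∈ {3, 6}) = 15/23.
Σ N^2·P over the event = 0·(1/23) + 1·(1/23) + 9·(1/23) + 16·(5/23) + 1·(1/23) + 9·(2/23) + 16·(4/23) = 173/23.
E[N^2 | M ∈ {3, 6}] = (173/23) / (15/23) = 173/15.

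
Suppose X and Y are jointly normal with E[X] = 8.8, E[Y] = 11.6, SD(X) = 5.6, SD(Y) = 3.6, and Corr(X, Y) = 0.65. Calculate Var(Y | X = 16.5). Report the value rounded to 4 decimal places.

7.4844

The conditional variance in a bivariate normal is σ_Y²(1 − ρ²), independent of x.
Var(Y | X=16.5) = (3.6)²·(1 − (0.65)²) = 12.96·0.5775 = 7.4844.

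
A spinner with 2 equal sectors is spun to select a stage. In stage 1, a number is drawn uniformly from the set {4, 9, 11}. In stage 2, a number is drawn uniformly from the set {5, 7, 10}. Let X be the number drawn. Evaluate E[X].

E[X | stage 1] = (4+9+11)/3 = 8.
E[X | stage 2] = (5+7+10)/3 = 22/3.
E[X] = (1/2)·(8) + (1/2)·(22/3) = 23/3.

23/3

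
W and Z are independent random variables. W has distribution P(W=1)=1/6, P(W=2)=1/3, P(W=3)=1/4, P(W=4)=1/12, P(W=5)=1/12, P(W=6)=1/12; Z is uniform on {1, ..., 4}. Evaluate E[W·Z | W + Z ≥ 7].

169/12

P(W + Z ≥ 7) = 1/4.
Summing WZ·P(x,y) over outcomes with W + Z ≥ 7 gives 169/48.
E[W·Z | W + Z ≥ 7] = (169/48) / (1/4) = 169/12.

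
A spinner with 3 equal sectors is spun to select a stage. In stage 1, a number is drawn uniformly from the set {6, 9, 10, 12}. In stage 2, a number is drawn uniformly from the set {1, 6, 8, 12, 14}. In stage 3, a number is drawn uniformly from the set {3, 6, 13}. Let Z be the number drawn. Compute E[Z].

E[Z | stage 1] = (6+9+10+12)/4 = 37/4.
E[Z | stage 2] = (1+6+8+12+14)/5 = 41/5.
E[Z | stage 3] = (3+6+13)/3 = 22/3.
E[Z] = (1/3)·(37/4) + (1/3)·(41/5) + (1/3)·(22/3) = 1487/180.

1487/180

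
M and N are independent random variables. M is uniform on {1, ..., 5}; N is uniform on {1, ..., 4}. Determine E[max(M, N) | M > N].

Outcomes with M > N: (2,1), (3,1), (3,2), (4,1), (4,2), (4,3), (5,1), (5,2), (5,3), (5,4), each with probability 1/20.
E[max(M, N) | M > N] = (2 + 3 + 3 + 4 + 4 + 4 + 5 + 5 + 5 + 5) / 10 = 4.

4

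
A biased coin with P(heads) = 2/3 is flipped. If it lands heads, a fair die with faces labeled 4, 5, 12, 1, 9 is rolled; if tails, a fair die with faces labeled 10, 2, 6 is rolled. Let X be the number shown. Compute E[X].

E[X | heads] = (4+5+12+1+9)/5 = 31/5.
E[X | tails] = (10+2+6)/3 = 6.
By the law of total expectation,
E[X] = (2/3)·(31/5) + (1/3)·(6) = 92/15.

92/15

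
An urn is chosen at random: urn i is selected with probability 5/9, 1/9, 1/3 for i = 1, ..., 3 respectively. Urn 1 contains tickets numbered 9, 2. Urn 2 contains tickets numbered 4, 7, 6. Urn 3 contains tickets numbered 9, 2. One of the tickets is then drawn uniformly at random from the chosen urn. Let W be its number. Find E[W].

E[W | urn 1] = (9+2)/2 = 11/2.
E[W | urn 2] = (4+7+6)/3 = 17/3.
E[W | urn 3] = (9+2)/2 = 11/2.
E[W] = (5/9)·(11/2) + (1/9)·(17/3) + (1/3)·(11/2) = 149/27.

149/27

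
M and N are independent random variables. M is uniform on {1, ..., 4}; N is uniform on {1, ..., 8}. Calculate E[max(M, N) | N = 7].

7

P(N = 7) = 1/8.
Summing max(M,N)·P(x,y) over outcomes with N = 7 gives 7/8.
E[max(M, N) | N = 7] = (7/8) / (1/8) = 7.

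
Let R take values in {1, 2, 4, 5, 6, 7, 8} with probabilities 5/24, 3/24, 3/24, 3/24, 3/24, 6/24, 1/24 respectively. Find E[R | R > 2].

95/16

P(R > 2) = 2/3.
Σ over the event: 4·1/8 + 5·1/8 + 6·1/8 + 7·1/4 + 8·1/24 = 95/24.
E[R | R > 2] = (95/24) / (2/3) = 95/16.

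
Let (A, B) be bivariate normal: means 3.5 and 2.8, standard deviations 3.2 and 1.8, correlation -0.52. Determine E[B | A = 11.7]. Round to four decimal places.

The regression of B on A has slope ρ·σ_B/σ_A and passes through (μ_A, μ_B).
E[B | A=11.7] = 2.8 + (-0.52)·(1.8/3.2)·(11.7 − (3.5)) = 2.8 + (-0.2925)·(8.2) = 0.4015.

0.4015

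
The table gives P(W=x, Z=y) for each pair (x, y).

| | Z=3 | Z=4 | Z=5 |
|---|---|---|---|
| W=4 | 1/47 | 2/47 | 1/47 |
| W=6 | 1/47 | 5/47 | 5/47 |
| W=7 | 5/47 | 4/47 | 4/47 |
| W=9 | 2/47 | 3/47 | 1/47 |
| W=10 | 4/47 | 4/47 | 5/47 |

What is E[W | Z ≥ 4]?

P(Z ≥ 4) = 34/47.
Summing W·P(W=x,Z=y) over the conditioning event gives 254/47.
E[W | Z ≥ 4] = (254/47) / (34/47) = 127/17.

127/17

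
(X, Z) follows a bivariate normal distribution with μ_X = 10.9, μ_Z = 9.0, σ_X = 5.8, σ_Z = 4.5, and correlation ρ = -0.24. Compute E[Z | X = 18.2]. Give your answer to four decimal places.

7.6407

For a bivariate normal, E[Z | X=x] = μ_Z + ρ·(σ_Z/σ_X)·(x − μ_X).
E[Z | X=18.2] = 9.0 + (-0.24)·(4.5/5.8)·(18.2 − (10.9)) = 9.0 + (-0.18621)·(7.3) = 7.6407.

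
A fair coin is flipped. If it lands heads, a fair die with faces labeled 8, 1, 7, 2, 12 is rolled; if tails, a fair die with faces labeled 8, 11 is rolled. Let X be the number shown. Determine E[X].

E[X | heads] = (8+1+7+2+12)/5 = 6.
E[X | tails] = (8+11)/2 = 19/2.
E[X] = (1/2)·(6) + (1/2)·(19/2) = 31/4.

31/4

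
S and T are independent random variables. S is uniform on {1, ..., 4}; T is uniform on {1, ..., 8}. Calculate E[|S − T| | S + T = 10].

4

Outcomes with S + T = 10: (2,8), (3,7), (4,6), each with probability 1/32.
E[|S − T| | S + T = 10] = (6 + 4 + 2) / 3 = 4.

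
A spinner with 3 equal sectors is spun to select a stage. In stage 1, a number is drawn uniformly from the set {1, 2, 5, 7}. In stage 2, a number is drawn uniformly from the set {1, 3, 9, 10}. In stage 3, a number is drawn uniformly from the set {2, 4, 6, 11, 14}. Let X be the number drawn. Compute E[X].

169/30

E[X | stage 1] = (1+2+5+7)/4 = 15/4.
E[X | stage 2] = (1+3+9+10)/4 = 23/4.
E[X | stage 3] = (2+4+6+11+14)/5 = 37/5.
By the law of total expectation,
E[X] = (1/3)·(15/4) + (1/3)·(23/4) + (1/3)·(37/5) = 169/30.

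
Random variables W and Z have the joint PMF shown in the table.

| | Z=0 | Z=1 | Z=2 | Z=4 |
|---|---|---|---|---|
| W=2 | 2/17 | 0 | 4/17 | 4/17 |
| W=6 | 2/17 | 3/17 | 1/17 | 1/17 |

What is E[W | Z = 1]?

6

P(Z = 1) = 3/17.
Σ W·P over the event = 6·(3/17) = 18/17.
E[W | Z = 1] = (18/17) / (3/17) = 6.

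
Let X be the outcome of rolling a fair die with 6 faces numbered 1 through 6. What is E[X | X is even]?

4

Given X is even, X is equally likely to be any of {2, 4, 6}.
E[X | X is even] = (2 + 4 + 6) / 3 = 4.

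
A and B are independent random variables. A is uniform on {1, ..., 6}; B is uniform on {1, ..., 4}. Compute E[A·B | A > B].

P(A > B) = 7/12.
Summing AB·P(x,y) over outcomes with A > B gives 145/24.
E[A·B | A > B] = (145/24) / (7/12) = 145/14.

145/14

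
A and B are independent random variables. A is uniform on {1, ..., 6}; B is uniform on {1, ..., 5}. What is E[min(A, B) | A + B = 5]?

3/2

Outcomes with A + B = 5: (1,4), (2,3), (3,2), (4,1), each with probability 1/30.
E[min(A, B) | A + B = 5] = (1 + 2 + 2 + 1) / 4 = 3/2.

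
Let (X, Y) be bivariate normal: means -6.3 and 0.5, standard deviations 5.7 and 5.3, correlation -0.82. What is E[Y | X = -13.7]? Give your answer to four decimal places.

For a bivariate normal, E[Y | X=x] = μ_Y + ρ·(σ_Y/σ_X)·(x − μ_X).
E[Y | X=-13.7] = 0.5 + (-0.82)·(5.3/5.7)·(-13.7 − (-6.3)) = 0.5 + (-0.76246)·(-7.4) = 6.1422.

6.1422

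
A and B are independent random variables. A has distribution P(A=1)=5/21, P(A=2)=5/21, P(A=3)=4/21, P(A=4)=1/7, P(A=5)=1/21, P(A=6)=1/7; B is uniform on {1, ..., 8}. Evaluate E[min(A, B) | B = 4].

P(B = 4) = 1/8.
Summing min(A,B)·P(x,y) over outcomes with B = 4 gives 55/168.
E[min(A, B) | B = 4] = (55/168) / (1/8) = 55/21.

55/21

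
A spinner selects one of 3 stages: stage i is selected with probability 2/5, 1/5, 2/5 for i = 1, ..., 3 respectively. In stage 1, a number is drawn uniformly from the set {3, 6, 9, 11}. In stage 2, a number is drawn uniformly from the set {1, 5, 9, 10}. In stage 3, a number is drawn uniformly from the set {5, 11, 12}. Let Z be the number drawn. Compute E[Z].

473/60

E[Z | stage 1] = (3+6+9+11)/4 = 29/4.
E[Z | stage 2] = (1+5+9+10)/4 = 25/4.
E[Z | stage 3] = (5+11+12)/3 = 28/3.
By the law of total expectation,
E[Z] = (2/5)·(29/4) + (1/5)·(25/4) + (2/5)·(28/3) = 473/60.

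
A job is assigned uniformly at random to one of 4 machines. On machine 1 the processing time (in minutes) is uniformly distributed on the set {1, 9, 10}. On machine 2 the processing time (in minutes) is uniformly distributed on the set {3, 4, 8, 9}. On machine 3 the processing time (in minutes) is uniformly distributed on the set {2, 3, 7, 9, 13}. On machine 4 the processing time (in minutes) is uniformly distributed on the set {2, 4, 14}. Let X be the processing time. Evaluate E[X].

98/15

E[X | machine 1] = (1+9+10)/3 = 20/3.
E[X | machine 2] = (3+4+8+9)/4 = 6.
E[X | machine 3] = (2+3+7+9+13)/5 = 34/5.
E[X | machine 4] = (2+4+14)/3 = 20/3.
E[X] = (1/4)·(20/3) + (1/4)·(6) + (1/4)·(34/5) + (1/4)·(20/3) = 98/15.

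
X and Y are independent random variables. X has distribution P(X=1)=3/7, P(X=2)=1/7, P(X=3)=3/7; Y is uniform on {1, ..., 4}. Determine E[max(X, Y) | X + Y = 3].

P(X + Y = 3) = 1/7.
Summing max(X,Y)·P(x,y) over outcomes with X + Y = 3 gives 2/7.
E[max(X, Y) | X + Y = 3] = (2/7) / (1/7) = 2.

2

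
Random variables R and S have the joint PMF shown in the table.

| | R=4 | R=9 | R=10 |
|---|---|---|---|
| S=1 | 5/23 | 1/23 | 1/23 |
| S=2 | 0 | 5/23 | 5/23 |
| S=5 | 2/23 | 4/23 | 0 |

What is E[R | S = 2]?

19/2

P(S = 2) = 10/23.
Σ R·P over the event = 9·(5/23) + 10·(5/23) = 95/23.
E[R | S = 2] = (95/23) / (10/23) = 19/2.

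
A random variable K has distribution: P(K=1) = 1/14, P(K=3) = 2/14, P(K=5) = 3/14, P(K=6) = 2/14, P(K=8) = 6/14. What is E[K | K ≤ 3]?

P(K ≤ 3) = 3/14.
Σ over the event: 1·1/14 + 3·1/7 = 1/2.
E[K | K ≤ 3] = (1/2) / (3/14) = 7/3.

7/3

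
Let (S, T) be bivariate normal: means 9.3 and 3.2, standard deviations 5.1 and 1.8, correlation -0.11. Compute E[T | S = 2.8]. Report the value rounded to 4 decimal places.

3.4524

The regression of T on S has slope ρ·σ_T/σ_S and passes through (μ_S, μ_T).
E[T | S=2.8] = 3.2 + (-0.11)·(1.8/5.1)·(2.8 − (9.3)) = 3.2 + (-0.038824)·(-6.5) = 3.4524.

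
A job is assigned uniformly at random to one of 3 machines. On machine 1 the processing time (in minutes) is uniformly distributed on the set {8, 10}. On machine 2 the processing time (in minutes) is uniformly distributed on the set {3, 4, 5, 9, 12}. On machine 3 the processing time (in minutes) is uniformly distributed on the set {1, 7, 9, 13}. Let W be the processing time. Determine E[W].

77/10

E[W | machine 1] = (8+10)/2 = 9.
E[W | machine 2] = (3+4+5+9+12)/5 = 33/5.
E[W | machine 3] = (1+7+9+13)/4 = 15/2.
E[W] = (1/3)·(9) + (1/3)·(33/5) + (1/3)·(15/2) = 77/10.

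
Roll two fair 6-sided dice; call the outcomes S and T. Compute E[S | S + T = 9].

9/2

Outcomes with S + T = 9: (3,6), (4,5), (5,4), (6,3), each with probability 1/36.
E[S | S + T = 9] = (3 + 4 + 5 + 6) / 4 = 9/2.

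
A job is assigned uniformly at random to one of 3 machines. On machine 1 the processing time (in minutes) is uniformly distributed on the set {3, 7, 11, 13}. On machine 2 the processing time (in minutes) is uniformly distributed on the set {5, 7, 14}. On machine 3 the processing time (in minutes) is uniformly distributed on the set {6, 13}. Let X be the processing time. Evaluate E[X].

80/9

E[X | machine 1] = (3+7+11+13)/4 = 17/2.
E[X | machine 2] = (5+7+14)/3 = 26/3.
E[X | machine 3] = (6+13)/2 = 19/2.
By the law of total expectation,
E[X] = (1/3)·(17/2) + (1/3)·(26/3) + (1/3)·(19/2) = 80/9.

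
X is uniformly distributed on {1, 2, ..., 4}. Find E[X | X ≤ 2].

3/2

Given X ≤ 2, X is equally likely to be any of {1, 2}.
E[X | X ≤ 2] = (1 + 2) / 2 = 3/2.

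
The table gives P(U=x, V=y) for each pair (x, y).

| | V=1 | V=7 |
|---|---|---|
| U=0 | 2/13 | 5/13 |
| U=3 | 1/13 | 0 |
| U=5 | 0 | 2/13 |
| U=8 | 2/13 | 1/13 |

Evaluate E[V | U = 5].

P(U = 5) = 2/13.
Σ V·P over the event = 7·(2/13) = 14/13.
E[V | U = 5] = (14/13) / (2/13) = 7.

7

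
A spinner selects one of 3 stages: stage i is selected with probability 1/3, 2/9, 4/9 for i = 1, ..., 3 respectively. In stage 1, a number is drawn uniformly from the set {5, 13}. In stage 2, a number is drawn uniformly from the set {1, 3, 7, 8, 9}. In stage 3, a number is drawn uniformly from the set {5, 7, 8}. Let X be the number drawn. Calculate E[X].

E[X | stage 1] = (5+13)/2 = 9.
E[X | stage 2] = (1+3+7+8+9)/5 = 28/5.
E[X | stage 3] = (5+7+8)/3 = 20/3.
E[X] = (1/3)·(9) + (2/9)·(28/5) + (4/9)·(20/3) = 973/135.

973/135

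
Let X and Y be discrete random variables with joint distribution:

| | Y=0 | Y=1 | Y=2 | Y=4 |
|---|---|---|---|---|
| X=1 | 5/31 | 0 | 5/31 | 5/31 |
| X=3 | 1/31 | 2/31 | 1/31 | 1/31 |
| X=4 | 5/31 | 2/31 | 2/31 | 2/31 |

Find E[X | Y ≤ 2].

58/23

P(Y ≤ 2) = 23/31.
Summing X·P(X=x,Y=y) over the conditioning event gives 58/31.
E[X | Y ≤ 2] = (58/31) / (23/31) = 58/23.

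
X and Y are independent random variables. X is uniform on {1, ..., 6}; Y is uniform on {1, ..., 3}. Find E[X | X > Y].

53/12

P(X > Y) = 2/3.
Summing X·P(x,y) over outcomes with X > Y gives 53/18.
E[X | X > Y] = (53/18) / (2/3) = 53/12.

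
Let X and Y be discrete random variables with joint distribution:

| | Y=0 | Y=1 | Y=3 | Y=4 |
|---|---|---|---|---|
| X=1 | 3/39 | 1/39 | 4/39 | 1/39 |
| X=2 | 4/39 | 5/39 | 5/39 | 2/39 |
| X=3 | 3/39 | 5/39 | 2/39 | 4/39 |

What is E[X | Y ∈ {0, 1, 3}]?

33/16

P(Y ∈ {0, 1, 3}) = 32/39.
Summing X·P(X=x,Y=y) over the conditioning event gives 22/13.
E[X | Y ∈ {0, 1, 3}] = (22/13) / (32/39) = 33/16.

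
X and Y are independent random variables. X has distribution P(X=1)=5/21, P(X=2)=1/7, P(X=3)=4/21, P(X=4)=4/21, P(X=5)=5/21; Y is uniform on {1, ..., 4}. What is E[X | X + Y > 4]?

P(X + Y > 4) = 59/84.
Summing X·P(x,y) over outcomes with X + Y > 4 gives 31/12.
E[X | X + Y > 4] = (31/12) / (59/84) = 217/59.

217/59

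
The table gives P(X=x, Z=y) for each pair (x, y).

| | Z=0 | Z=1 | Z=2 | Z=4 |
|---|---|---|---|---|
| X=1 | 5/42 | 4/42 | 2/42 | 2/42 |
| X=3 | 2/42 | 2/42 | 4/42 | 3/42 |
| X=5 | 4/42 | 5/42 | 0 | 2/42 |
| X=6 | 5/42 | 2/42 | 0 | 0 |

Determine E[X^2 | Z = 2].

P(Z = 2) = 1/7.
Σ X^2·P over the event = 1·(2/42) + 9·(4/42) = 19/21.
E[X^2 | Z = 2] = (19/21) / (1/7) = 19/3.

19/3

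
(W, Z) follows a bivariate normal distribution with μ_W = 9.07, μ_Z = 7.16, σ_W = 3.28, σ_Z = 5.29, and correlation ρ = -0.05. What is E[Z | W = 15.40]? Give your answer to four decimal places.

The regression of Z on W has slope ρ·σ_Z/σ_W and passes through (μ_W, μ_Z).
E[Z | W=15.40] = 7.16 + (-0.05)·(5.29/3.28)·(15.40 − (9.07)) = 7.16 + (-0.08064)·(6.33) = 6.6495.

6.6495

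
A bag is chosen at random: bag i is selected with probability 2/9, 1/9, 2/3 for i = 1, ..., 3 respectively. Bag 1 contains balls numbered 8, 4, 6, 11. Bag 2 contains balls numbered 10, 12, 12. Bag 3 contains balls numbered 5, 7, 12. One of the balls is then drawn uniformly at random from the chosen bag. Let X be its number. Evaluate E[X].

E[X | bag 1] = (8+4+6+11)/4 = 29/4.
E[X | bag 2] = (10+12+12)/3 = 34/3.
E[X | bag 3] = (5+7+12)/3 = 8.
By the law of total expectation,
E[X] = (2/9)·(29/4) + (1/9)·(34/3) + (2/3)·(8) = 443/54.

443/54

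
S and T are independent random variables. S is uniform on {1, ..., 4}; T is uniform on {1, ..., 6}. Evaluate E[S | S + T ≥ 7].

Outcomes with S + T ≥ 7: (1,6), (2,5), (2,6), (3,4), (3,5), (3,6), (4,3), (4,4), (4,5), (4,6), each with probability 1/24.
E[S | S + T ≥ 7] = (1 + 2 + 2 + 3 + 3 + 3 + 4 + 4 + 4 + 4) / 10 = 3.

3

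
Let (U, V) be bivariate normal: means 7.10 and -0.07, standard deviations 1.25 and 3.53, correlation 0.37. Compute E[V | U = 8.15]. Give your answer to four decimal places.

1.0271

The regression of V on U has slope ρ·σ_V/σ_U and passes through (μ_U, μ_V).
E[V | U=8.15] = -0.07 + (0.37)·(3.53/1.25)·(8.15 − (7.10)) = -0.07 + (1.0449)·(1.05) = 1.0271.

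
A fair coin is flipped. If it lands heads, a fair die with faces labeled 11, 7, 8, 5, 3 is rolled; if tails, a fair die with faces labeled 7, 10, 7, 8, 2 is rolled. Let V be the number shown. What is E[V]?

34/5

E[V | heads] = (11+7+8+5+3)/5 = 34/5.
E[V | tails] = (7+10+7+8+2)/5 = 34/5.
E[V] = (1/2)·(34/5) + (1/2)·(34/5) = 34/5.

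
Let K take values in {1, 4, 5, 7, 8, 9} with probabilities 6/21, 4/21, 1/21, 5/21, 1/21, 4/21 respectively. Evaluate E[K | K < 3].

1

P(K < 3) = 2/7.
Σ over the event: 1·2/7 = 2/7.
E[K | K < 3] = (2/7) / (2/7) = 1.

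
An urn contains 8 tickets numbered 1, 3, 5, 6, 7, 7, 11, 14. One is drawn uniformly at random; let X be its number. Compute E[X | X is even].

10

P(X is even) = 1/4.
Σ over the event: 6·1/8 + 14·1/8 = 5/2.
E[X | X is even] = (5/2) / (1/4) = 10.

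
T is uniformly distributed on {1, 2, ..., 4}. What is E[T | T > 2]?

Given T > 2, T is equally likely to be any of {3, 4}.
E[T | T > 2] = (3 + 4) / 2 = 7/2.

7/2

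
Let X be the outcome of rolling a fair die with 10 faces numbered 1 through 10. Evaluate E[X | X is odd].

Given X is odd, X is equally likely to be any of {1, 3, 5, 7, 9}.
E[X | X is odd] = (1 + 3 + 5 + 7 + 9) / 5 = 5.

5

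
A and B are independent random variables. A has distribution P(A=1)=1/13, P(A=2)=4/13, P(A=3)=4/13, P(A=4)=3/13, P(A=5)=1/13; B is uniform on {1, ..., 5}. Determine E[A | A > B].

P(A > B) = 5/13.
Summing A·P(x,y) over outcomes with A > B gives 88/65.
E[A | A > B] = (88/65) / (5/13) = 88/25.

88/25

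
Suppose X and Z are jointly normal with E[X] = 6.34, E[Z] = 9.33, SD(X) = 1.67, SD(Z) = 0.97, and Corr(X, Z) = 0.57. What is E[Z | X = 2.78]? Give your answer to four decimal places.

8.1514

For a bivariate normal, E[Z | X=x] = μ_Z + ρ·(σ_Z/σ_X)·(x − μ_X).
E[Z | X=2.78] = 9.33 + (0.57)·(0.97/1.67)·(2.78 − (6.34)) = 9.33 + (0.33108)·(-3.56) = 8.1514.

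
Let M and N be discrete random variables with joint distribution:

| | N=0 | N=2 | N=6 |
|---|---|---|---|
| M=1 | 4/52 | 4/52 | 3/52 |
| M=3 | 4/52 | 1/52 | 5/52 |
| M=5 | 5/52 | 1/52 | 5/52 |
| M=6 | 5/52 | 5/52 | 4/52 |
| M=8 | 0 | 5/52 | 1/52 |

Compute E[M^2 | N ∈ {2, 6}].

P(N ∈ {2, 6}) = 17/26.
Summing M^2·P(M=x,N=y) over the conditioning event gives 919/52.
E[M^2 | N ∈ {2, 6}] = (919/52) / (17/26) = 919/34.

919/34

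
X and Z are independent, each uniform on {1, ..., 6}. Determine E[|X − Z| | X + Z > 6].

44/21

P(X + Z > 6) = 7/12.
Summing |X−Z|·P(x,y) over outcomes with X + Z > 6 gives 11/9.
E[|X − Z| | X + Z > 6] = (11/9) / (7/12) = 44/21.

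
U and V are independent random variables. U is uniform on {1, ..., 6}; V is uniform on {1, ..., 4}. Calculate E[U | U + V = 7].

Outcomes with U + V = 7: (3,4), (4,3), (5,2), (6,1), each with probability 1/24.
E[U | U + V = 7] = (3 + 4 + 5 + 6) / 4 = 9/2.

9/2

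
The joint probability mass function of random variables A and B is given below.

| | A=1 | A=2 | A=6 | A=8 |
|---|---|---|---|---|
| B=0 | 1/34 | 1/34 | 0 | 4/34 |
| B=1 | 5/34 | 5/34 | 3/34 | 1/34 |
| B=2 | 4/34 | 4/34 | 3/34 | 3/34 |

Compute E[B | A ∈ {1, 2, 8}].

P(A ∈ {1, 2, 8}) = 14/17.
Summing B·P(A=x,B=y) over the conditioning event gives 33/34.
E[B | A ∈ {1, 2, 8}] = (33/34) / (14/17) = 33/28.

33/28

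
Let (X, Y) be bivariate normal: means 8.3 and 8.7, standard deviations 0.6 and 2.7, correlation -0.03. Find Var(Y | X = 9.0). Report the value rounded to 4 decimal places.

For a bivariate normal, Var(Y | X=x) = σ_Y²(1 − ρ²).
Var(Y | X=9.0) = (2.7)²·(1 − (-0.03)²) = 7.29·0.9991 = 7.2834.

7.2834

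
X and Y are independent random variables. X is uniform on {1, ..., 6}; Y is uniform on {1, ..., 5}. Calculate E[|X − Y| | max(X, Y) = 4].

12/7

Outcomes with max(X, Y) = 4: (1,4), (2,4), (3,4), (4,1), (4,2), (4,3), (4,4), each with probability 1/30.
E[|X − Y| | max(X, Y) = 4] = (3 + 2 + 1 + 3 + 2 + 1 + 0) / 7 = 12/7.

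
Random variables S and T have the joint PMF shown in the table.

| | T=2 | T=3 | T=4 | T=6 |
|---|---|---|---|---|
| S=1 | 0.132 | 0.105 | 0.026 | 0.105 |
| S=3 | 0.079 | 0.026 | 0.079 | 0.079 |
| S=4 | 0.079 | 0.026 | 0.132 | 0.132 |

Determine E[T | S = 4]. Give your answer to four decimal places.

4.2168

P(S = 4) = 0.369.
Σ T·P over the event = 2·(0.079) + 3·(0.026) + 4·(0.132) + 6·(0.132) = 1.556.
E[T | S = 4] = (1.556) / (0.369) = 4.2168.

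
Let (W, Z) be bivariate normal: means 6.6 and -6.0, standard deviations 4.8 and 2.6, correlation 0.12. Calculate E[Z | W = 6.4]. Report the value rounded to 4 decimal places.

-6.0130

For a bivariate normal, E[Z | W=x] = μ_Z + ρ·(σ_Z/σ_W)·(x − μ_W).
E[Z | W=6.4] = -6.0 + (0.12)·(2.6/4.8)·(6.4 − (6.6)) = -6.0 + (0.065)·(-0.2) = -6.0130.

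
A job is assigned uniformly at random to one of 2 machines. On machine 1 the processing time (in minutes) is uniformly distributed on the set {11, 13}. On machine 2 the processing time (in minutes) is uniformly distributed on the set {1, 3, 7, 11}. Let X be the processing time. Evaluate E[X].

35/4

E[X | machine 1] = (11+13)/2 = 12.
E[X | machine 2] = (1+3+7+11)/4 = 11/2.
E[X] = (1/2)·(12) + (1/2)·(11/2) = 35/4.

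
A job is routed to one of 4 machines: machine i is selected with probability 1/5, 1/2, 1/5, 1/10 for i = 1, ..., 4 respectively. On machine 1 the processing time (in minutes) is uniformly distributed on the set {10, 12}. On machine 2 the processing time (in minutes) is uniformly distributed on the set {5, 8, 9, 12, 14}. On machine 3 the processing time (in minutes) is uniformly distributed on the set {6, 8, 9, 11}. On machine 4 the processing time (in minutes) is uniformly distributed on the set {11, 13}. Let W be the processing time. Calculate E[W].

E[W | machine 1] = (10+12)/2 = 11.
E[W | machine 2] = (5+8+9+12+14)/5 = 48/5.
E[W | machine 3] = (6+8+9+11)/4 = 17/2.
E[W | machine 4] = (11+13)/2 = 12.
By the law of total expectation,
E[W] = (1/5)·(11) + (1/2)·(48/5) + (1/5)·(17/2) + (1/10)·(12) = 99/10.

99/10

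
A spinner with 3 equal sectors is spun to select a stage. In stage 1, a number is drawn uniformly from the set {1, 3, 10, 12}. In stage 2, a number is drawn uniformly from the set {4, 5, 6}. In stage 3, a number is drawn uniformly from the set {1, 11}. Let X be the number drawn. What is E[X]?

35/6

E[X | stage 1] = (1+3+10+12)/4 = 13/2.
E[X | stage 2] = (4+5+6)/3 = 5.
E[X | stage 3] = (1+11)/2 = 6.
E[X] = (1/3)·(13/2) + (1/3)·(5) + (1/3)·(6) = 35/6.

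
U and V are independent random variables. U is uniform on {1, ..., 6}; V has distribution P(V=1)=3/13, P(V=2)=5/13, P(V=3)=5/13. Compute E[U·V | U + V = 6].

P(U + V = 6) = 1/6.
Summing UV·P(x,y) over outcomes with U + V = 6 gives 50/39.
E[U·V | U + V = 6] = (50/39) / (1/6) = 100/13.

100/13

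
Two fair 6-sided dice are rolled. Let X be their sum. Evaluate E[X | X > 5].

106/13

P(X > 5) = 13/18.
Σ over the event: 6·5/36 + 7·1/6 + 8·5/36 + 9·1/9 + 10·1/12 + 11·1/18 + 12·1/36 = 53/9.
E[X | X > 5] = (53/9) / (13/18) = 106/13.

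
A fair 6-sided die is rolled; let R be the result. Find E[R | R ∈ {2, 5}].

P(R ∈ {2, 5}) = 1/3.
Σ over the event: 2·1/6 + 5·1/6 = 7/6.
E[R | R ∈ {2, 5}] = (7/6) / (1/3) = 7/2.

7/2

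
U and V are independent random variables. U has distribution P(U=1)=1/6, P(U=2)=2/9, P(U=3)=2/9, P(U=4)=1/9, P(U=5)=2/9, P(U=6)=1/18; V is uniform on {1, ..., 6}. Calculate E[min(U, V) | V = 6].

19/6

P(V = 6) = 1/6.
Summing min(U,V)·P(x,y) over outcomes with V = 6 gives 19/36.
E[min(U, V) | V = 6] = (19/36) / (1/6) = 19/6.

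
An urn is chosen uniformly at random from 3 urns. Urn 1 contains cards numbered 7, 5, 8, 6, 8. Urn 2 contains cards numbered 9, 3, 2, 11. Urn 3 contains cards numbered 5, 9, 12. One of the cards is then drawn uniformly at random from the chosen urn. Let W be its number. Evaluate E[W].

E[W | urn 1] = (7+5+8+6+8)/5 = 34/5.
E[W | urn 2] = (9+3+2+11)/4 = 25/4.
E[W | urn 3] = (5+9+12)/3 = 26/3.
E[W] = (1/3)·(34/5) + (1/3)·(25/4) + (1/3)·(26/3) = 1303/180.

1303/180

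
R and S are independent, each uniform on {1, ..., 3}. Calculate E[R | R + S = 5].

Outcomes with R + S = 5: (2,3), (3,2), each with probability 1/9.
E[R | R + S = 5] = (2 + 3) / 2 = 5/2.

5/2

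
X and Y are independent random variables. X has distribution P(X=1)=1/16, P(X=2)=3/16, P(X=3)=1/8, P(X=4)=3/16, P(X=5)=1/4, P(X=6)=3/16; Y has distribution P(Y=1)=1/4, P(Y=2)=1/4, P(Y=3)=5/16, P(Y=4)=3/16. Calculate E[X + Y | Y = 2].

P(Y = 2) = 1/4.
Summing (X+Y)·P(x,y) over outcomes with Y = 2 gives 95/64.
E[X + Y | Y = 2] = (95/64) / (1/4) = 95/16.

95/16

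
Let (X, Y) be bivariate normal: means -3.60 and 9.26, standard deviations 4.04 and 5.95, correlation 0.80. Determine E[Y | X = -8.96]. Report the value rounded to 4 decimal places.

For a bivariate normal, E[Y | X=x] = μ_Y + ρ·(σ_Y/σ_X)·(x − μ_X).
E[Y | X=-8.96] = 9.26 + (0.80)·(5.95/4.04)·(-8.96 − (-3.60)) = 9.26 + (1.1782)·(-5.36) = 2.9448.

2.9448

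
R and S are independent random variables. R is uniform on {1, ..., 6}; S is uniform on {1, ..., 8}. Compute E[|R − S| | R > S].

P(R > S) = 5/16.
Summing |R−S|·P(x,y) over outcomes with R > S gives 35/48.
E[|R − S| | R > S] = (35/48) / (5/16) = 7/3.

7/3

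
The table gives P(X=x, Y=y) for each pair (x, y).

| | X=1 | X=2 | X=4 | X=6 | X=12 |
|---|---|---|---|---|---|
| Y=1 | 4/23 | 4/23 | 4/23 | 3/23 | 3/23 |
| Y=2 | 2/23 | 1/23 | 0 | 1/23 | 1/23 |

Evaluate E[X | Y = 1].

41/9

P(Y = 1) = 18/23.
Σ X·P over the event = 1·(4/23) + 2·(4/23) + 4·(4/23) + 6·(3/23) + 12·(3/23) = 82/23.
E[X | Y = 1] = (82/23) / (18/23) = 41/9.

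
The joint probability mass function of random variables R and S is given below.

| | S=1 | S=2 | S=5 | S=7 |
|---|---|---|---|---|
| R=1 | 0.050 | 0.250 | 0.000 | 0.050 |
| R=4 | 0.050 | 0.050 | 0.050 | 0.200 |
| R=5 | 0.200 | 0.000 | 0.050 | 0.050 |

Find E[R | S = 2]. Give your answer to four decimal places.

1.5000

P(S = 2) = 0.300.
Summing R·P(R=x,S=y) over the conditioning event gives 0.450.
E[R | S = 2] = (0.450) / (0.300) = 1.5000.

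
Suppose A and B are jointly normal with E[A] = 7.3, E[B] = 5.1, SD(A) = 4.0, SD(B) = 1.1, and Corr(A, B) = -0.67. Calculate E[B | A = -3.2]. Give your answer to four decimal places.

E[B | A=x] = μ_B + ρ(σ_B/σ_A)(x − μ_A) for jointly normal variables.
E[B | A=-3.2] = 5.1 + (-0.67)·(1.1/4.0)·(-3.2 − (7.3)) = 5.1 + (-0.18425)·(-10.5) = 7.0346.

7.0346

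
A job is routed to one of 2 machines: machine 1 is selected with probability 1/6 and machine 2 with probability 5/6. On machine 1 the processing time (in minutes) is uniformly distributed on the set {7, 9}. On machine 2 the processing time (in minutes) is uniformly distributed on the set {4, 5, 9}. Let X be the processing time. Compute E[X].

E[X | machine 1] = (7+9)/2 = 8.
E[X | machine 2] = (4+5+9)/3 = 6.
By the law of total expectation,
E[X] = (1/6)·(8) + (5/6)·(6) = 19/3.

19/3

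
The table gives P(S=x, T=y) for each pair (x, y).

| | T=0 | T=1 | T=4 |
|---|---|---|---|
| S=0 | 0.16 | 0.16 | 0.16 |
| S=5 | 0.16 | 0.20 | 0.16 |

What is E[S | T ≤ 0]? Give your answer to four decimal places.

2.5000

P(T ≤ 0) = 0.32.
Σ S·P over the event = 0·(0.16) + 5·(0.16) = 0.80.
E[S | T ≤ 0] = (0.80) / (0.32) = 2.5000.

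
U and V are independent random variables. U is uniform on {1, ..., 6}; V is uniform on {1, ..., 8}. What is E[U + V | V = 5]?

Outcomes with V = 5: (1,5), (2,5), (3,5), (4,5), (5,5), (6,5), each with probability 1/48.
E[U + V | V = 5] = (6 + 7 + 8 + 9 + 10 + 11) / 6 = 17/2.

17/2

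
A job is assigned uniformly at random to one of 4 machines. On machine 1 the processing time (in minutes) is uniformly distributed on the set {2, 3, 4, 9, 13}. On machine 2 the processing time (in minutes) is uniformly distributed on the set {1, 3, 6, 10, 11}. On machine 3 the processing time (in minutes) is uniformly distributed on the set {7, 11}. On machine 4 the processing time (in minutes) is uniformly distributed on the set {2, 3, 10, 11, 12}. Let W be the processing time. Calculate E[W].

29/4

E[W | machine 1] = (2+3+4+9+13)/5 = 31/5.
E[W | machine 2] = (1+3+6+10+11)/5 = 31/5.
E[W | machine 3] = (7+11)/2 = 9.
E[W | machine 4] = (2+3+10+11+12)/5 = 38/5.
By the law of total expectation,
E[W] = (1/4)·(31/5) + (1/4)·(31/5) + (1/4)·(9) + (1/4)·(38/5) = 29/4.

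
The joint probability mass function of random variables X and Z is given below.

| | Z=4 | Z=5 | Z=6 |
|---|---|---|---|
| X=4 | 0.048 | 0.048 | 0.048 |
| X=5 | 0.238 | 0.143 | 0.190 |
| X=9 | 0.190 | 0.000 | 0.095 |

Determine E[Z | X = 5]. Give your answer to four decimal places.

P(X = 5) = 0.571.
Σ Z·P over the event = 4·(0.238) + 5·(0.143) + 6·(0.190) = 2.807.
E[Z | X = 5] = (2.807) / (0.571) = 4.9159.

4.9159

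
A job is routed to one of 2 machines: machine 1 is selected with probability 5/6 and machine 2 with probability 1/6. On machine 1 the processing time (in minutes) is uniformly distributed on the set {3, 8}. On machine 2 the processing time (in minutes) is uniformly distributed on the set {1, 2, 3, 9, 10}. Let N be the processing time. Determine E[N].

65/12

E[N | machine 1] = (3+8)/2 = 11/2.
E[N | machine 2] = (1+2+3+9+10)/5 = 5.
By the law of total expectation,
E[N] = (5/6)·(11/2) + (1/6)·(5) = 65/12.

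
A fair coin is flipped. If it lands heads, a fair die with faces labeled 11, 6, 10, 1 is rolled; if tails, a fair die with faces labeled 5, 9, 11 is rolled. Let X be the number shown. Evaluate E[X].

23/3

E[X | heads] = (11+6+10+1)/4 = 7.
E[X | tails] = (5+9+11)/3 = 25/3.
By the law of total expectation,
E[X] = (1/2)·(7) + (1/2)·(25/3) = 23/3.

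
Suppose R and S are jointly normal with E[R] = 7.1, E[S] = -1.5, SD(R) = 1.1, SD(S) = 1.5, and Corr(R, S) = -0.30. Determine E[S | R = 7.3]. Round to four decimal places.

-1.5818

For a bivariate normal, E[S | R=x] = μ_S + ρ·(σ_S/σ_R)·(x − μ_R).
E[S | R=7.3] = -1.5 + (-0.30)·(1.5/1.1)·(7.3 − (7.1)) = -1.5 + (-0.40909)·(0.2) = -1.5818.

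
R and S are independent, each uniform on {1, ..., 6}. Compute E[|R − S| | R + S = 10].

4/3

P(R + S = 10) = 1/12.
Summing |R−S|·P(x,y) over outcomes with R + S = 10 gives 1/9.
E[|R − S| | R + S = 10] = (1/9) / (1/12) = 4/3.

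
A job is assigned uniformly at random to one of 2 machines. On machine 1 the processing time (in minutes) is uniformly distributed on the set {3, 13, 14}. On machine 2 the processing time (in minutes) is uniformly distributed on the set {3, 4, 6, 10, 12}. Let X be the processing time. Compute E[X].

E[X | machine 1] = (3+13+14)/3 = 10.
E[X | machine 2] = (3+4+6+10+12)/5 = 7.
E[X] = (1/2)·(10) + (1/2)·(7) = 17/2.

17/2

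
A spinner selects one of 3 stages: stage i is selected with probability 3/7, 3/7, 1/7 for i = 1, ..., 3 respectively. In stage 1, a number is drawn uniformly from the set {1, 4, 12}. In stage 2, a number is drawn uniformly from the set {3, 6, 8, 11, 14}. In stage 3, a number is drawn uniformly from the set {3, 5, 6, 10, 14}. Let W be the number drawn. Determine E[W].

E[W | stage 1] = (1+4+12)/3 = 17/3.
E[W | stage 2] = (3+6+8+11+14)/5 = 42/5.
E[W | stage 3] = (3+5+6+10+14)/5 = 38/5.
By the law of total expectation,
E[W] = (3/7)·(17/3) + (3/7)·(42/5) + (1/7)·(38/5) = 249/35.

249/35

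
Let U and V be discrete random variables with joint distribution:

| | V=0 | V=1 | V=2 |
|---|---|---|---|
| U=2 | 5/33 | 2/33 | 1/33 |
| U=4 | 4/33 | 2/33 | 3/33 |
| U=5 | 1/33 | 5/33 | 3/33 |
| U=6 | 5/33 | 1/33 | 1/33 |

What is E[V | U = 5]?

P(U = 5) = 3/11.
Σ V·P over the event = 0·(1/33) + 1·(5/33) + 2·(3/33) = 1/3.
E[V | U = 5] = (1/3) / (3/11) = 11/9.

11/9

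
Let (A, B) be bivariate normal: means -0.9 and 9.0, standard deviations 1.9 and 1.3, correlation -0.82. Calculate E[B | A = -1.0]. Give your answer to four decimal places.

9.0561

The regression of B on A has slope ρ·σ_B/σ_A and passes through (μ_A, μ_B).
E[B | A=-1.0] = 9.0 + (-0.82)·(1.3/1.9)·(-1.0 − (-0.9)) = 9.0 + (-0.56105)·(-0.1) = 9.0561.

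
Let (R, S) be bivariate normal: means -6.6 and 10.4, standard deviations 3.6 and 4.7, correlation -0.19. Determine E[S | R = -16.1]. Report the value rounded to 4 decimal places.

12.7565

For a bivariate normal, E[S | R=x] = μ_S + ρ·(σ_S/σ_R)·(x − μ_R).
E[S | R=-16.1] = 10.4 + (-0.19)·(4.7/3.6)·(-16.1 − (-6.6)) = 10.4 + (-0.248056)·(-9.5) = 12.7565.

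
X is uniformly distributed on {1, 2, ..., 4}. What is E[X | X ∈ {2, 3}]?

5/2

P(X ∈ {2, 3}) = 1/2.
Σ over the event: 2·1/4 + 3·1/4 = 5/4.
E[X | X ∈ {2, 3}] = (5/4) / (1/2) = 5/2.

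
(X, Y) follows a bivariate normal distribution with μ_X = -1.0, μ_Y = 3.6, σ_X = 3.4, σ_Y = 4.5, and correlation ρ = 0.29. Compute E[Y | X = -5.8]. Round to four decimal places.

E[Y | X=x] = μ_Y + ρ(σ_Y/σ_X)(x − μ_X) for jointly normal variables.
E[Y | X=-5.8] = 3.6 + (0.29)·(4.5/3.4)·(-5.8 − (-1.0)) = 3.6 + (0.383824)·(-4.8) = 1.7576.

1.7576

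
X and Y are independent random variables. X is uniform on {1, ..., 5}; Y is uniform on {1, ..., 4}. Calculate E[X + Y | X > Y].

Outcomes with X > Y: (2,1), (3,1), (3,2), (4,1), (4,2), (4,3), (5,1), (5,2), (5,3), (5,4), each with probability 1/20.
E[X + Y | X > Y] = (3 + 4 + 5 + 5 + 6 + 7 + 6 + 7 + 8 + 9) / 10 = 6.

6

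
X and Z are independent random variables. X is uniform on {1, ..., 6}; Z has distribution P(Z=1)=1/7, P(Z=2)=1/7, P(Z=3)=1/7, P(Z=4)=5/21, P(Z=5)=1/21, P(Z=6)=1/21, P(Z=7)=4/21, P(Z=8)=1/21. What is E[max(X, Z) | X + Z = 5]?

P(X + Z = 5) = 1/9.
Summing max(X,Z)·P(x,y) over outcomes with X + Z = 5 gives 25/63.
E[max(X, Z) | X + Z = 5] = (25/63) / (1/9) = 25/7.

25/7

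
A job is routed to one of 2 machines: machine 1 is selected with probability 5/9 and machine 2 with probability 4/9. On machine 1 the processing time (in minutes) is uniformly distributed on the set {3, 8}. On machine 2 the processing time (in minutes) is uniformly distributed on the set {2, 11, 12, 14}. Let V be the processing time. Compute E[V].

E[V | machine 1] = (3+8)/2 = 11/2.
E[V | machine 2] = (2+11+12+14)/4 = 39/4.
By the law of total expectation,
E[V] = (5/9)·(11/2) + (4/9)·(39/4) = 133/18.

133/18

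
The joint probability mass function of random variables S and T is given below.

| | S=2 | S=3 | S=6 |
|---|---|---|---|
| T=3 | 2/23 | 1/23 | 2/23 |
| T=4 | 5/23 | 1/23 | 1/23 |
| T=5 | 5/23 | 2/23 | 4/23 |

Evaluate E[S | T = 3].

P(T = 3) = 5/23.
Σ S·P over the event = 2·(2/23) + 3·(1/23) + 6·(2/23) = 19/23.
E[S | T = 3] = (19/23) / (5/23) = 19/5.

19/5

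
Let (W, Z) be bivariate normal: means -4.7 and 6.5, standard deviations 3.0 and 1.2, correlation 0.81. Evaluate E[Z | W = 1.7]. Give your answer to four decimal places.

For a bivariate normal, E[Z | W=x] = μ_Z + ρ·(σ_Z/σ_W)·(x − μ_W).
E[Z | W=1.7] = 6.5 + (0.81)·(1.2/3.0)·(1.7 − (-4.7)) = 6.5 + (0.324)·(6.4) = 8.5736.

8.5736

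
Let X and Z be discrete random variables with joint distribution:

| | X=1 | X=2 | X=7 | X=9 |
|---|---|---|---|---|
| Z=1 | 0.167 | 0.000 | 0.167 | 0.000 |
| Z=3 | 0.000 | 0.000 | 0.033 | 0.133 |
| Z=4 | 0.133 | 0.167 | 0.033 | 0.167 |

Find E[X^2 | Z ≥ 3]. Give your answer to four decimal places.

P(Z ≥ 3) = 0.666.
Σ X^2·P over the event = 1·(0.133) + 4·(0.167) + 49·(0.033) + 49·(0.033) + 81·(0.133) + 81·(0.167) = 28.335.
E[X^2 | Z ≥ 3] = (28.335) / (0.666) = 42.5450.

42.5450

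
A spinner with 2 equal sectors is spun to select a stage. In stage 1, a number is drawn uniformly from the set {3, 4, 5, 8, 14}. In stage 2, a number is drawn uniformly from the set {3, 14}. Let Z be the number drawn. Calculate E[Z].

E[Z | stage 1] = (3+4+5+8+14)/5 = 34/5.
E[Z | stage 2] = (3+14)/2 = 17/2.
By the law of total expectation,
E[Z] = (1/2)·(34/5) + (1/2)·(17/2) = 153/20.

153/20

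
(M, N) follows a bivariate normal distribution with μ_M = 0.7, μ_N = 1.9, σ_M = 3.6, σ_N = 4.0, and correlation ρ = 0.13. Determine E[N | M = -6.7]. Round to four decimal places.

For a bivariate normal, E[N | M=x] = μ_N + ρ·(σ_N/σ_M)·(x − μ_M).
E[N | M=-6.7] = 1.9 + (0.13)·(4.0/3.6)·(-6.7 − (0.7)) = 1.9 + (0.14444)·(-7.4) = 0.8311.

0.8311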